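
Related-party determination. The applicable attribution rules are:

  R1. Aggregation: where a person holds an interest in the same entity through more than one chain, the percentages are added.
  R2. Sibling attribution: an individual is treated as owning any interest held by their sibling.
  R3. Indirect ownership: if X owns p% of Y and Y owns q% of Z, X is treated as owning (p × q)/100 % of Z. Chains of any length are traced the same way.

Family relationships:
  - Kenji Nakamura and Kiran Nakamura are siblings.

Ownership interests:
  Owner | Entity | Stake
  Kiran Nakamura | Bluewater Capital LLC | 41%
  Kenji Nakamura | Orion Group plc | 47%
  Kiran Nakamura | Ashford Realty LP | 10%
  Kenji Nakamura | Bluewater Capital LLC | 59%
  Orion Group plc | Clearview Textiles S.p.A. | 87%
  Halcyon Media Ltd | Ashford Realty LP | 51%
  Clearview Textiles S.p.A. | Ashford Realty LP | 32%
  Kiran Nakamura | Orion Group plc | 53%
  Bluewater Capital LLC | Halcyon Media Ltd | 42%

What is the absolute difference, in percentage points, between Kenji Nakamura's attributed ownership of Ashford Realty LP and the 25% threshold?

By sibling attribution (R2), Kenji Nakamura is treated as also owning Kiran Nakamura's interest in Orion Group plc, giving 47% + 53% = 100%.
By sibling attribution (R2), Kenji Nakamura is treated as also owning Kiran Nakamura's interest in Bluewater Capital LLC, giving 59% + 41% = 100%.
By sibling attribution (R2), Kenji Nakamura is treated as owning Kiran Nakamura's 10% interest in Ashford Realty LP.
Chain via Orion Group plc → Clearview Textiles S.p.A. (R3): 100% × 87% × 32% = 27.84% of Ashford Realty LP.
Chain via Bluewater Capital LLC → Halcyon Media Ltd (R3): 100% × 42% × 51% = 21.42% of Ashford Realty LP.
Direct interest in Ashford Realty LP: 10%.
Aggregating (R1): 27.84% + 21.42% + 10% = 59.26%.
59.26% exceeds the 25% threshold by 34.26 percentage points.

34.26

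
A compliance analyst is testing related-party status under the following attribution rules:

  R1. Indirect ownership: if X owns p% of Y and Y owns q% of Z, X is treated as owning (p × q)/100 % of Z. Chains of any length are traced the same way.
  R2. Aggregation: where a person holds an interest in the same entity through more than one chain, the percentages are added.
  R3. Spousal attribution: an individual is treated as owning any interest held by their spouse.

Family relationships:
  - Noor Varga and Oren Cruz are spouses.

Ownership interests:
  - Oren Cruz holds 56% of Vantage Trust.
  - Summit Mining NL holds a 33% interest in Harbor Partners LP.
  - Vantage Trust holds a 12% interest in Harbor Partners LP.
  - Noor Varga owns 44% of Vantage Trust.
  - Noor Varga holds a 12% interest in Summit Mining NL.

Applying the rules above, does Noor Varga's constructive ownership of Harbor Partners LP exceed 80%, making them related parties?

By spousal attribution (R3), Noor Varga is treated as also owning Oren Cruz's interest in Vantage Trust, giving 44% + 56% = 100%.
Chain via Vantage Trust (R1): 100% × 12% = 12% of Harbor Partners LP.
Chain via Summit Mining NL (R1): 12% × 33% = 3.96% of Harbor Partners LP.
Aggregating (R2): 12% + 3.96% = 15.96%.
15.96% does not exceed the 80% threshold, so Noor is not a related party to Harbor Partners LP.

No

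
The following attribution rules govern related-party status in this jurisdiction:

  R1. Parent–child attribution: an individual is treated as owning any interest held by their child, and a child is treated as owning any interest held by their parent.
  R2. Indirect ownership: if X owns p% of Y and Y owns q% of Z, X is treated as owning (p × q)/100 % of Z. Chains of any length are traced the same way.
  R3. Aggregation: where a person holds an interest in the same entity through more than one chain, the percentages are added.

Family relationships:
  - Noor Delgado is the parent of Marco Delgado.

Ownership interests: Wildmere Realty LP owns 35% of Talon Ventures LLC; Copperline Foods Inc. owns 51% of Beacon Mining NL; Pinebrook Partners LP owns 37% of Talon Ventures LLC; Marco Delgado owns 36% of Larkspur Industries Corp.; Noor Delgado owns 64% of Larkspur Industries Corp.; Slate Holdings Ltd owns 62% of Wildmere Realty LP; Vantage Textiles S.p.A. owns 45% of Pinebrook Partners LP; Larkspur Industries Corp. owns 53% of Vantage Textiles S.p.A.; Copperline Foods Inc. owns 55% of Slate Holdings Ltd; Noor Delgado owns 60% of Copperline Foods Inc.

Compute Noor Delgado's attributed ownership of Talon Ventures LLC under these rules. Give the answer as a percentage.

By parent–child attribution (R1), Noor Delgado is treated as also owning Marco Delgado's interest in Larkspur Industries Corp, giving 64% + 36% = 100%.
Chain via Copperline Foods Inc. → Slate Holdings Ltd → Wildmere Realty LP (R2): 60% × 55% × 62% × 35% = 7.161% of Talon Ventures LLC.
Chain via Larkspur Industries Corp. → Vantage Textiles S.p.A. → Pinebrook Partners LP (R2): 100% × 53% × 45% × 37% = 8.8245% of Talon Ventures LLC.
Aggregating (R3): 7.161% + 8.8245% = 15.9855%.

15.9855%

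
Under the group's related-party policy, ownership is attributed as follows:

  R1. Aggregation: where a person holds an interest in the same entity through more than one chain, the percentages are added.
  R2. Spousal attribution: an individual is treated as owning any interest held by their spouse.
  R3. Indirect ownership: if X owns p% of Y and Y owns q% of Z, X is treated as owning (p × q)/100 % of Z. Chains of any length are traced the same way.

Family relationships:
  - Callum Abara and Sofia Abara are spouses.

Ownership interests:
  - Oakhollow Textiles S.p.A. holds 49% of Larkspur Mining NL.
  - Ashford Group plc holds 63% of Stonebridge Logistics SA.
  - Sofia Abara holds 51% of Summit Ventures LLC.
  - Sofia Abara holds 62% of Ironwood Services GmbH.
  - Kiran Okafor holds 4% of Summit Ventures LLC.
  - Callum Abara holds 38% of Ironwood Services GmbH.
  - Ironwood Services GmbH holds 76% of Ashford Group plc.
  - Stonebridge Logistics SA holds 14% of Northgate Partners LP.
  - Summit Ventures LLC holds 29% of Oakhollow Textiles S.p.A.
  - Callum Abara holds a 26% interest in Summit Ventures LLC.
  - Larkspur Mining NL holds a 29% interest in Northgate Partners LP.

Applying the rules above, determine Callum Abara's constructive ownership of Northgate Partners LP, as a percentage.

By spousal attribution (R2), Callum Abara is treated as also owning Sofia Abara's interest in Summit Ventures LLC, giving 26% + 51% = 77%.
By spousal attribution (R2), Callum Abara is treated as also owning Sofia Abara's interest in Ironwood Services GmbH, giving 38% + 62% = 100%.
Chain via Summit Ventures LLC → Oakhollow Textiles S.p.A. → Larkspur Mining NL (R3): 77% × 29% × 49% × 29% = 3.173093% of Northgate Partners LP.
Chain via Ironwood Services GmbH → Ashford Group plc → Stonebridge Logistics SA (R3): 100% × 76% × 63% × 14% = 6.7032% of Northgate Partners LP.
Aggregating (R1): 3.173093% + 6.7032% = 9.876293%.

9.876293%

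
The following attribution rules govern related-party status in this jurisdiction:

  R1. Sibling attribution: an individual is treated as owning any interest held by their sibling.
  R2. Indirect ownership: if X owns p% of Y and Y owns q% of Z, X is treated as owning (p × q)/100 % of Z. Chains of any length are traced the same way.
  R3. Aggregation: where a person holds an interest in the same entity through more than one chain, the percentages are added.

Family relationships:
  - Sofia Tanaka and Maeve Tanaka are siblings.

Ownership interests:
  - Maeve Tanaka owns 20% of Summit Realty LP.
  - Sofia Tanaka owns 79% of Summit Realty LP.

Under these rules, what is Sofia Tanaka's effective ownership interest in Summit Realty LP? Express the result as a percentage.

99%

By sibling attribution (R1), Sofia Tanaka is treated as also owning Maeve Tanaka's interest in Summit Realty LP, giving 79% + 20% = 99%.
Direct interest in Summit Realty LP: 99%.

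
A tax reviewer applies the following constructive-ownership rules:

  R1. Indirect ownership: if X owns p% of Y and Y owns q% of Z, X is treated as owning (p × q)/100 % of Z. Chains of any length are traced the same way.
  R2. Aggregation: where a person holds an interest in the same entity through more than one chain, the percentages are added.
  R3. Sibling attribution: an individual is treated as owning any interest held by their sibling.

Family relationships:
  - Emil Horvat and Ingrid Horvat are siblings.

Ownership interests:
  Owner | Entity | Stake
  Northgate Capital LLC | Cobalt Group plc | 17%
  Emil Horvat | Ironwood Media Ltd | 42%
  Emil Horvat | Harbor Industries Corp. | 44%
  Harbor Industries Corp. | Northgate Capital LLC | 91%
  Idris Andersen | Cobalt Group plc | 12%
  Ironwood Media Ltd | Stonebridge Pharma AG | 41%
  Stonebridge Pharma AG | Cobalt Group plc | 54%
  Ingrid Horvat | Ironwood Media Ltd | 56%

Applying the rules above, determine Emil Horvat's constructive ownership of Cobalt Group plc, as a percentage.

28.504%

By sibling attribution (R3), Emil Horvat is treated as also owning Ingrid Horvat's interest in Ironwood Media Ltd, giving 42% + 56% = 98%.
Chain via Ironwood Media Ltd → Stonebridge Pharma AG (R1): 98% × 41% × 54% = 21.6972% of Cobalt Group plc.
Chain via Harbor Industries Corp. → Northgate Capital LLC (R1): 44% × 91% × 17% = 6.8068% of Cobalt Group plc.
Aggregating (R2): 21.6972% + 6.8068% = 28.504%.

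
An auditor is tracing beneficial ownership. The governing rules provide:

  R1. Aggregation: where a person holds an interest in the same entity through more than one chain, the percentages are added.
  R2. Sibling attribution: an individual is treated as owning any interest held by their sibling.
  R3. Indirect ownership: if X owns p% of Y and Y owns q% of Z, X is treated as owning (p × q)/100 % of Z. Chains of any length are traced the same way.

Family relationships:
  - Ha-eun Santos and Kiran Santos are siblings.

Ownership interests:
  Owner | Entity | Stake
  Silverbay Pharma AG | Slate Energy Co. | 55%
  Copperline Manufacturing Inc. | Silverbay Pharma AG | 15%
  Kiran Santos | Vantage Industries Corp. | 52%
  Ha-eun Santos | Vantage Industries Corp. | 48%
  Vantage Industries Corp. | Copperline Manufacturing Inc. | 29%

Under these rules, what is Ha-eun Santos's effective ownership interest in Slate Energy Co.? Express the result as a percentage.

2.3925%

By sibling attribution (R2), Ha-eun Santos is treated as also owning Kiran Santos's interest in Vantage Industries Corp, giving 48% + 52% = 100%.
Chain via Vantage Industries Corp. → Copperline Manufacturing Inc. → Silverbay Pharma AG (R3): 100% × 29% × 15% × 55% = 2.3925% of Slate Energy Co.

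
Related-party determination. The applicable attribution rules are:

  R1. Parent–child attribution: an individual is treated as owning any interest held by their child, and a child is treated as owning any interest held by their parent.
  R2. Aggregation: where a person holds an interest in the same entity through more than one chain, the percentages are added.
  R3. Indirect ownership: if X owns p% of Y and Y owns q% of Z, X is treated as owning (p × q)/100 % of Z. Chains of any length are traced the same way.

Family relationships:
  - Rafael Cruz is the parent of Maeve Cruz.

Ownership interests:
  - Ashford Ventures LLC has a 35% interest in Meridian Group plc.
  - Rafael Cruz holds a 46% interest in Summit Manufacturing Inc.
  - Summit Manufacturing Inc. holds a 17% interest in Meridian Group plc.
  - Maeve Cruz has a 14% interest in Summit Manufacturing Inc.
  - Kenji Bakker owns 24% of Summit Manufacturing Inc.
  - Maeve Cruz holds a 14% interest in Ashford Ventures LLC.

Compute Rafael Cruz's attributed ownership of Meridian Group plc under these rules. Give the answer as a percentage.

15.1%

By parent–child attribution (R1), Rafael Cruz is treated as also owning Maeve Cruz's interest in Summit Manufacturing Inc, giving 46% + 14% = 60%.
By parent–child attribution (R1), Rafael Cruz is treated as owning Maeve Cruz's 14% interest in Ashford Ventures LLC.
Chain via Summit Manufacturing Inc. (R3): 60% × 17% = 10.2% of Meridian Group plc.
Chain via Ashford Ventures LLC (R3): 14% × 35% = 4.9% of Meridian Group plc.
Aggregating (R2): 10.2% + 4.9% = 15.1%.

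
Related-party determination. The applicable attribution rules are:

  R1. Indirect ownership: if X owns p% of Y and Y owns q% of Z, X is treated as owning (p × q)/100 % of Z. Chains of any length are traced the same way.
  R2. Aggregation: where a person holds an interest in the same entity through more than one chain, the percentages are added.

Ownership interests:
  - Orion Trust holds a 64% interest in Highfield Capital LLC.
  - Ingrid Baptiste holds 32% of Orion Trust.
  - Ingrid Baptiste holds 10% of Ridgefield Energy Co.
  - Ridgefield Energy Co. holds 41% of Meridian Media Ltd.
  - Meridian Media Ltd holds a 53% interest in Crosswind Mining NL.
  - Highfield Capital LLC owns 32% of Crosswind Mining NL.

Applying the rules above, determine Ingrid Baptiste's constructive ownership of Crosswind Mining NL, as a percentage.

8.7266%

Chain via Ridgefield Energy Co. → Meridian Media Ltd (R1): 10% × 41% × 53% = 2.173% of Crosswind Mining NL.
Chain via Orion Trust → Highfield Capital LLC (R1): 32% × 64% × 32% = 6.5536% of Crosswind Mining NL.
Aggregating (R2): 2.173% + 6.5536% = 8.7266%.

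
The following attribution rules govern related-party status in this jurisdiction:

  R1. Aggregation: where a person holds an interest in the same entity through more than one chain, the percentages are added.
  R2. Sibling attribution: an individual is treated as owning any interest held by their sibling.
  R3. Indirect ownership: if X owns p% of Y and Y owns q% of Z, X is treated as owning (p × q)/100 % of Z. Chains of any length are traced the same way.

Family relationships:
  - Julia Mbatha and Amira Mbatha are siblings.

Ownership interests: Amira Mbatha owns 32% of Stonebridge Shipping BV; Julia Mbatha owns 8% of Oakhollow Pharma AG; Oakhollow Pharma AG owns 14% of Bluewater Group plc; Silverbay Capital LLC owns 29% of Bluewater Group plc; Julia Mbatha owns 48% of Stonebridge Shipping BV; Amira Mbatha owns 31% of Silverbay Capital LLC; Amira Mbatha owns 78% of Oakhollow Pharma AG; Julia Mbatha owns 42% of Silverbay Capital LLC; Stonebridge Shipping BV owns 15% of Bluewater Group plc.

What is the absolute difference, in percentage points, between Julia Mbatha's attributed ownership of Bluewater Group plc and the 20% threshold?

By sibling attribution (R2), Julia Mbatha is treated as also owning Amira Mbatha's interest in Silverbay Capital LLC, giving 42% + 31% = 73%.
By sibling attribution (R2), Julia Mbatha is treated as also owning Amira Mbatha's interest in Oakhollow Pharma AG, giving 8% + 78% = 86%.
By sibling attribution (R2), Julia Mbatha is treated as also owning Amira Mbatha's interest in Stonebridge Shipping BV, giving 48% + 32% = 80%.
Chain via Silverbay Capital LLC (R3): 73% × 29% = 21.17% of Bluewater Group plc.
Chain via Oakhollow Pharma AG (R3): 86% × 14% = 12.04% of Bluewater Group plc.
Chain via Stonebridge Shipping BV (R3): 80% × 15% = 12% of Bluewater Group plc.
Aggregating (R1): 21.17% + 12.04% + 12% = 45.21%.
45.21% exceeds the 20% threshold by 25.21 percentage points.

25.21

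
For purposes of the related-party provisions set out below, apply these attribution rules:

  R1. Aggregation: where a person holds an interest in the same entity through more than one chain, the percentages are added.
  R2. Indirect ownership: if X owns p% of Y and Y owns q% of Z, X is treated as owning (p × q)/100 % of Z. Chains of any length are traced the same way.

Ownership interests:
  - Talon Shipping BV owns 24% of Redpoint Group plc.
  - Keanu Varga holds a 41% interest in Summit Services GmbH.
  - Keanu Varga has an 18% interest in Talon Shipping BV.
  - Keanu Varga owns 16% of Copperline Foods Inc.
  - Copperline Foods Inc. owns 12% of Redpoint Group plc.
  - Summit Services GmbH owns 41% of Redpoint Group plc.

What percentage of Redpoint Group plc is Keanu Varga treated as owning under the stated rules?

23.05%

Chain via Copperline Foods Inc. (R2): 16% × 12% = 1.92% of Redpoint Group plc.
Chain via Talon Shipping BV (R2): 18% × 24% = 4.32% of Redpoint Group plc.
Chain via Summit Services GmbH (R2): 41% × 41% = 16.81% of Redpoint Group plc.
Aggregating (R1): 1.92% + 4.32% + 16.81% = 23.05%.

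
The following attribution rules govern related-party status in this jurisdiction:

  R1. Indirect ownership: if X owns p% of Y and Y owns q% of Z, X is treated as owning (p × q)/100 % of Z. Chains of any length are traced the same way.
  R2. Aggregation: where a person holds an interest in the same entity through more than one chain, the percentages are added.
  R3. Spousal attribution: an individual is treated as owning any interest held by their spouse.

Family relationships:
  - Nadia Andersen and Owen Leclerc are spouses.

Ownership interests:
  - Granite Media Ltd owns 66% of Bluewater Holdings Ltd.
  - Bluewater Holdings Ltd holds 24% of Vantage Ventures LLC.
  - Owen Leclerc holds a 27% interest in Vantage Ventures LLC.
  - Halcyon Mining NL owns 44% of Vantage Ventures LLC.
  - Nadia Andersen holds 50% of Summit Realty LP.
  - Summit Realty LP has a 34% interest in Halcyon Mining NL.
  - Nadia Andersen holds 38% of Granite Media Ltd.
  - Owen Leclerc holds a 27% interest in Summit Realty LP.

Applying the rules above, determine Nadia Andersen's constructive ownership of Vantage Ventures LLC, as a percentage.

44.5384%

By spousal attribution (R3), Nadia Andersen is treated as also owning Owen Leclerc's interest in Summit Realty LP, giving 50% + 27% = 77%.
By spousal attribution (R3), Nadia Andersen is treated as owning Owen Leclerc's 27% interest in Vantage Ventures LLC.
Chain via Summit Realty LP → Halcyon Mining NL (R1): 77% × 34% × 44% = 11.5192% of Vantage Ventures LLC.
Chain via Granite Media Ltd → Bluewater Holdings Ltd (R1): 38% × 66% × 24% = 6.0192% of Vantage Ventures LLC.
Direct interest in Vantage Ventures LLC: 27%.
Aggregating (R2): 11.5192% + 6.0192% + 27% = 44.5384%.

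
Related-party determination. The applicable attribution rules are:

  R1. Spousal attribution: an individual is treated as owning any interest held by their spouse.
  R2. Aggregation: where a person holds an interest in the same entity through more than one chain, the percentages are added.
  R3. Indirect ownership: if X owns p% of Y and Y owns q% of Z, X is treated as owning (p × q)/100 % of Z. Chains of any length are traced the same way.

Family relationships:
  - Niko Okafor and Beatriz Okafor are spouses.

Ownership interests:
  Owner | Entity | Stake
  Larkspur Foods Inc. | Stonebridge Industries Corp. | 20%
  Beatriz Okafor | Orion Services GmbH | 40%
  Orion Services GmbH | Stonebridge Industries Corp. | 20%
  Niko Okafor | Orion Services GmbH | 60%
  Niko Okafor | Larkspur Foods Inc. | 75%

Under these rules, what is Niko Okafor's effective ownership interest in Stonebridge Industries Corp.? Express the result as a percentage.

By spousal attribution (R1), Niko Okafor is treated as also owning Beatriz Okafor's interest in Orion Services GmbH, giving 60% + 40% = 100%.
Chain via Orion Services GmbH (R3): 100% × 20% = 20% of Stonebridge Industries Corp.
Chain via Larkspur Foods Inc. (R3): 75% × 20% = 15% of Stonebridge Industries Corp.
Aggregating (R2): 20% + 15% = 35%.

35%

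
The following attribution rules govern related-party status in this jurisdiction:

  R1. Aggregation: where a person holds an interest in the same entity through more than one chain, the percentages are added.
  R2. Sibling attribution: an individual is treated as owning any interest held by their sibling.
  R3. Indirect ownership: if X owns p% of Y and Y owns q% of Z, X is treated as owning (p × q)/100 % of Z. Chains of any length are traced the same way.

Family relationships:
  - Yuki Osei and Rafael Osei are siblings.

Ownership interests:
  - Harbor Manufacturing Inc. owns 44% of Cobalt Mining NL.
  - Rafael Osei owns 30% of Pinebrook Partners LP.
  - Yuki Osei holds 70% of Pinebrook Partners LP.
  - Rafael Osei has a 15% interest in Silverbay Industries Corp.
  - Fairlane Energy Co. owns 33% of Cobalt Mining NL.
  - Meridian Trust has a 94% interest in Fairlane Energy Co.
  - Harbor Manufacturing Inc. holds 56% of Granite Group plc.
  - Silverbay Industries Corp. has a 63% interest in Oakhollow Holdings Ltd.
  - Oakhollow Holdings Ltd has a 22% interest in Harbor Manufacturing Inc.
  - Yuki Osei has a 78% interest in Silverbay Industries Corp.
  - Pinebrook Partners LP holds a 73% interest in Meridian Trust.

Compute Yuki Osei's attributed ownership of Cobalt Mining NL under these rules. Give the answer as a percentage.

28.316112%

By sibling attribution (R2), Yuki Osei is treated as also owning Rafael Osei's interest in Silverbay Industries Corp, giving 78% + 15% = 93%.
By sibling attribution (R2), Yuki Osei is treated as also owning Rafael Osei's interest in Pinebrook Partners LP, giving 70% + 30% = 100%.
Chain via Silverbay Industries Corp. → Oakhollow Holdings Ltd → Harbor Manufacturing Inc. (R3): 93% × 63% × 22% × 44% = 5.671512% of Cobalt Mining NL.
Chain via Pinebrook Partners LP → Meridian Trust → Fairlane Energy Co. (R3): 100% × 73% × 94% × 33% = 22.6446% of Cobalt Mining NL.
Aggregating (R1): 5.671512% + 22.6446% = 28.316112%.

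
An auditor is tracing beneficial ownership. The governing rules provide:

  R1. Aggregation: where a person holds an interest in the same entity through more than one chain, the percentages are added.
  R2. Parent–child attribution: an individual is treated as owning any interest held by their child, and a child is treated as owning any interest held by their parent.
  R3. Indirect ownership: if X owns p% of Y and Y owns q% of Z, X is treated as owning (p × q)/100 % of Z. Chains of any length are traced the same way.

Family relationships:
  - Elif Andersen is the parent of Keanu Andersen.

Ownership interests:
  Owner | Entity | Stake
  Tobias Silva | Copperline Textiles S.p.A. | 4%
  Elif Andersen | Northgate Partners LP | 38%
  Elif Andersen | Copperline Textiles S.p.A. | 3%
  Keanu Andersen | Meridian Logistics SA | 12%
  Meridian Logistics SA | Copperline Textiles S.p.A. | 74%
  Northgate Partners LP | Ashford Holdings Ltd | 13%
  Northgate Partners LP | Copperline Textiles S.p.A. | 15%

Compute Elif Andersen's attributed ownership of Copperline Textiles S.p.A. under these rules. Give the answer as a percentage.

17.58%

By parent–child attribution (R2), Elif Andersen is treated as owning Keanu Andersen's 12% interest in Meridian Logistics SA.
Chain via Northgate Partners LP (R3): 38% × 15% = 5.7% of Copperline Textiles S.p.A.
Direct interest in Copperline Textiles S.p.A: 3%.
Chain via Meridian Logistics SA (R3): 12% × 74% = 8.88% of Copperline Textiles S.p.A.
Aggregating (R1): 5.7% + 3% + 8.88% = 17.58%.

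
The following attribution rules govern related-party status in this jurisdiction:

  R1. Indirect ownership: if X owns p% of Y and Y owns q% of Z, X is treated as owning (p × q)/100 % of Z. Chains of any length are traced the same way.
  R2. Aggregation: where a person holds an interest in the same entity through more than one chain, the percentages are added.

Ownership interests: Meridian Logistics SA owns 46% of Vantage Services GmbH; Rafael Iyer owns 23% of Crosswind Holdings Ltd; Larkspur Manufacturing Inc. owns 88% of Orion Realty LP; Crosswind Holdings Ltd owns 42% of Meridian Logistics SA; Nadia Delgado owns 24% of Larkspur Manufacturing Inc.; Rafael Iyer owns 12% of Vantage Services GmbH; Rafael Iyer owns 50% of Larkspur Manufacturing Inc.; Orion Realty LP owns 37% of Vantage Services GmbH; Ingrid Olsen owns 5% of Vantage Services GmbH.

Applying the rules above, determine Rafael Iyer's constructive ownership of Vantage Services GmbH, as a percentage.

Chain via Larkspur Manufacturing Inc. → Orion Realty LP (R1): 50% × 88% × 37% = 16.28% of Vantage Services GmbH.
Chain via Crosswind Holdings Ltd → Meridian Logistics SA (R1): 23% × 42% × 46% = 4.4436% of Vantage Services GmbH.
Direct interest in Vantage Services GmbH: 12%.
Aggregating (R2): 16.28% + 4.4436% + 12% = 32.7236%.

32.7236%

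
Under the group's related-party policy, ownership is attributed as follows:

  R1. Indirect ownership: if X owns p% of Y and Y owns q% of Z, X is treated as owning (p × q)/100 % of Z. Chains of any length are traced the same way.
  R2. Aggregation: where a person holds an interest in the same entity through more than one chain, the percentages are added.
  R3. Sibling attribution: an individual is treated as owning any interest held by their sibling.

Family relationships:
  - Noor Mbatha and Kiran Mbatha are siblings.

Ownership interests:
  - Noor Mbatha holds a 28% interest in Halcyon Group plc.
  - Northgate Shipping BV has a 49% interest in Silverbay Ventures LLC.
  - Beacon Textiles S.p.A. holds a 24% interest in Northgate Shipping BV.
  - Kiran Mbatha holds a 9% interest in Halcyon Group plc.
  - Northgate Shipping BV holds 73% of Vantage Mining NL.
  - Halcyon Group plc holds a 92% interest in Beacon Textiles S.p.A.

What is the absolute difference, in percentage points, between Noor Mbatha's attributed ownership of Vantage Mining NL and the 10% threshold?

By sibling attribution (R3), Noor Mbatha is treated as also owning Kiran Mbatha's interest in Halcyon Group plc, giving 28% + 9% = 37%.
Chain via Halcyon Group plc → Beacon Textiles S.p.A. → Northgate Shipping BV (R1): 37% × 92% × 24% × 73% = 5.963808% of Vantage Mining NL.
5.963808% falls short of the 10% threshold by 4.036192 percentage points.

4.036192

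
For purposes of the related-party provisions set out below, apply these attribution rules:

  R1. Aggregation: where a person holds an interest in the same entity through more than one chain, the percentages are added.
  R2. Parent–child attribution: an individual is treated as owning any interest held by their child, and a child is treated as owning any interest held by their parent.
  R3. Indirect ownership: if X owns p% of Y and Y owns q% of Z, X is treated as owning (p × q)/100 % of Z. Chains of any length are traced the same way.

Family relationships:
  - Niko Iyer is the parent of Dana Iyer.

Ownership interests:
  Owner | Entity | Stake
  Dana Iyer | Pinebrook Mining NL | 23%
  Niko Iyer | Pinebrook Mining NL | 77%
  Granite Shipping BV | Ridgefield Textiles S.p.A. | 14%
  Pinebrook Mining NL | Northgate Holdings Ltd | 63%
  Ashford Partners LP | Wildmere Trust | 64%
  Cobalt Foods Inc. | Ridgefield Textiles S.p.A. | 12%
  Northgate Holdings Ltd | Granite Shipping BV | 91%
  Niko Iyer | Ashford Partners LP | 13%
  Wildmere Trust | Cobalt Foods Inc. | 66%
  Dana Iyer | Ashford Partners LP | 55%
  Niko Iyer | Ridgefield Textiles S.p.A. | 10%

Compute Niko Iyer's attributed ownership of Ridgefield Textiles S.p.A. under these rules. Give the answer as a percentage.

By parent–child attribution (R2), Niko Iyer is treated as also owning Dana Iyer's interest in Ashford Partners LP, giving 13% + 55% = 68%.
By parent–child attribution (R2), Niko Iyer is treated as also owning Dana Iyer's interest in Pinebrook Mining NL, giving 77% + 23% = 100%.
Chain via Ashford Partners LP → Wildmere Trust → Cobalt Foods Inc. (R3): 68% × 64% × 66% × 12% = 3.446784% of Ridgefield Textiles S.p.A.
Chain via Pinebrook Mining NL → Northgate Holdings Ltd → Granite Shipping BV (R3): 100% × 63% × 91% × 14% = 8.0262% of Ridgefield Textiles S.p.A.
Direct interest in Ridgefield Textiles S.p.A: 10%.
Aggregating (R1): 3.446784% + 8.0262% + 10% = 21.472984%.

21.472984%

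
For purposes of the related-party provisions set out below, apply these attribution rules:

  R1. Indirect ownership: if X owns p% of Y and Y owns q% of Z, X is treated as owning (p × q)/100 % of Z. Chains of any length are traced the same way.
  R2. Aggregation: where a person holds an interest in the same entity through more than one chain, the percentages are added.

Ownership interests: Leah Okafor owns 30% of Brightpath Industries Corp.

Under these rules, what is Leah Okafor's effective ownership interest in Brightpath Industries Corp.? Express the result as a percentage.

Direct interest in Brightpath Industries Corp: 30%.

30%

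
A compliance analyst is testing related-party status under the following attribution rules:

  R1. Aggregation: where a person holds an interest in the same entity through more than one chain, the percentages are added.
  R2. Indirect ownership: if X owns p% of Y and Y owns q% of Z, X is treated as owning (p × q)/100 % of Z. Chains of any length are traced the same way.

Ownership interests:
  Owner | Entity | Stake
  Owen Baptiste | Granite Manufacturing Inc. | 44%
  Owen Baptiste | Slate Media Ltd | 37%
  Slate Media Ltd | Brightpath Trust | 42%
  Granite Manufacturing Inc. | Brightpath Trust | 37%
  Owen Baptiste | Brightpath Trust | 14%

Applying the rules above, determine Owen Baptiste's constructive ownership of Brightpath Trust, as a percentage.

45.82%

Chain via Granite Manufacturing Inc. (R2): 44% × 37% = 16.28% of Brightpath Trust.
Chain via Slate Media Ltd (R2): 37% × 42% = 15.54% of Brightpath Trust.
Direct interest in Brightpath Trust: 14%.
Aggregating (R1): 16.28% + 15.54% + 14% = 45.82%.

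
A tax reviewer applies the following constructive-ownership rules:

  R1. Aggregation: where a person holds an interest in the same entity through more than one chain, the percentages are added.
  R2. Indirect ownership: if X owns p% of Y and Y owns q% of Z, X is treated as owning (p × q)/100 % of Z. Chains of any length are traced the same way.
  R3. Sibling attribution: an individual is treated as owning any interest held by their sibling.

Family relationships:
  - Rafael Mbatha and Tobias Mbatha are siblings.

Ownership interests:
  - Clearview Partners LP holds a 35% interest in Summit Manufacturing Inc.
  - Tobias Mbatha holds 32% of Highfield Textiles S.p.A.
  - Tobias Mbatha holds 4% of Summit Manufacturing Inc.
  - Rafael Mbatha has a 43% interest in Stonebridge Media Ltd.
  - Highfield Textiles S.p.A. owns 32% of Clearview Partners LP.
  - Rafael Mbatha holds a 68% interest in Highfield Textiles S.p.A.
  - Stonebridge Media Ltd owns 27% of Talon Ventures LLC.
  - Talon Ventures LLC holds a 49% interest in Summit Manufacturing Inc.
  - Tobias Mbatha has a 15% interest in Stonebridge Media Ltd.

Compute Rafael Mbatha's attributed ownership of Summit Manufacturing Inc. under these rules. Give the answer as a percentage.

22.8734%

By sibling attribution (R3), Rafael Mbatha is treated as also owning Tobias Mbatha's interest in Stonebridge Media Ltd, giving 43% + 15% = 58%.
By sibling attribution (R3), Rafael Mbatha is treated as also owning Tobias Mbatha's interest in Highfield Textiles S.p.A, giving 68% + 32% = 100%.
By sibling attribution (R3), Rafael Mbatha is treated as owning Tobias Mbatha's 4% interest in Summit Manufacturing Inc.
Chain via Stonebridge Media Ltd → Talon Ventures LLC (R2): 58% × 27% × 49% = 7.6734% of Summit Manufacturing Inc.
Chain via Highfield Textiles S.p.A. → Clearview Partners LP (R2): 100% × 32% × 35% = 11.2% of Summit Manufacturing Inc.
Direct interest in Summit Manufacturing Inc: 4%.
Aggregating (R1): 7.6734% + 11.2% + 4% = 22.8734%.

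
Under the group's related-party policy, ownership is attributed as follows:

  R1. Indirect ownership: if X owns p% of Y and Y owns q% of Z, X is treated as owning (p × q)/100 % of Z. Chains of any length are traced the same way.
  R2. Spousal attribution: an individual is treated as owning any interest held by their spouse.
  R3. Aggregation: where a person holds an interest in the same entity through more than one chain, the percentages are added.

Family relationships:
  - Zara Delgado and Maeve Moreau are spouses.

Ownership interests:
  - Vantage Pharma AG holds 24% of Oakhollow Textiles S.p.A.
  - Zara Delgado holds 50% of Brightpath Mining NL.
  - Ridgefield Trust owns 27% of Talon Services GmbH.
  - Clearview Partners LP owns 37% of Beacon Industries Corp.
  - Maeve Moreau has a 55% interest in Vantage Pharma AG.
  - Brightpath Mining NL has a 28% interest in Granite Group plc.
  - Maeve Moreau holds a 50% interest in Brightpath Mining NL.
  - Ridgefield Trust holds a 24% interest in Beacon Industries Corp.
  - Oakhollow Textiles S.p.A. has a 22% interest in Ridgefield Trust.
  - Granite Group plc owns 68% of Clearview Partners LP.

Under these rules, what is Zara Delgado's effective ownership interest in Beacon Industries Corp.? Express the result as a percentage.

By spousal attribution (R2), Zara Delgado is treated as also owning Maeve Moreau's interest in Brightpath Mining NL, giving 50% + 50% = 100%.
By spousal attribution (R2), Zara Delgado is treated as owning Maeve Moreau's 55% interest in Vantage Pharma AG.
Chain via Brightpath Mining NL → Granite Group plc → Clearview Partners LP (R1): 100% × 28% × 68% × 37% = 7.0448% of Beacon Industries Corp.
Chain via Vantage Pharma AG → Oakhollow Textiles S.p.A. → Ridgefield Trust (R1): 55% × 24% × 22% × 24% = 0.69696% of Beacon Industries Corp.
Aggregating (R3): 7.0448% + 0.69696% = 7.74176%.

7.74176%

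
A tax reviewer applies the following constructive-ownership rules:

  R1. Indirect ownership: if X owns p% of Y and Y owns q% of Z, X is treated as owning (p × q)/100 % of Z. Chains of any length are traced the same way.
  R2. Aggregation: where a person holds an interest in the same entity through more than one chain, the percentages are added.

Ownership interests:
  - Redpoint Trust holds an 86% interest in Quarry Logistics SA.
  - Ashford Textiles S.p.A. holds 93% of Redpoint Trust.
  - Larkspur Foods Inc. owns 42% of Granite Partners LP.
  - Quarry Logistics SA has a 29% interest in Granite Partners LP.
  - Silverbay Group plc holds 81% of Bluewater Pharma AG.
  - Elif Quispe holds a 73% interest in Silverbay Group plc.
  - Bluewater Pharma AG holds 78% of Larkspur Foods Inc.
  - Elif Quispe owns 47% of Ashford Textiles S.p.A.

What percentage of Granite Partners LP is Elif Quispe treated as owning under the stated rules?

30.272262%

Chain via Ashford Textiles S.p.A. → Redpoint Trust → Quarry Logistics SA (R1): 47% × 93% × 86% × 29% = 10.901274% of Granite Partners LP.
Chain via Silverbay Group plc → Bluewater Pharma AG → Larkspur Foods Inc. (R1): 73% × 81% × 78% × 42% = 19.370988% of Granite Partners LP.
Aggregating (R2): 10.901274% + 19.370988% = 30.272262%.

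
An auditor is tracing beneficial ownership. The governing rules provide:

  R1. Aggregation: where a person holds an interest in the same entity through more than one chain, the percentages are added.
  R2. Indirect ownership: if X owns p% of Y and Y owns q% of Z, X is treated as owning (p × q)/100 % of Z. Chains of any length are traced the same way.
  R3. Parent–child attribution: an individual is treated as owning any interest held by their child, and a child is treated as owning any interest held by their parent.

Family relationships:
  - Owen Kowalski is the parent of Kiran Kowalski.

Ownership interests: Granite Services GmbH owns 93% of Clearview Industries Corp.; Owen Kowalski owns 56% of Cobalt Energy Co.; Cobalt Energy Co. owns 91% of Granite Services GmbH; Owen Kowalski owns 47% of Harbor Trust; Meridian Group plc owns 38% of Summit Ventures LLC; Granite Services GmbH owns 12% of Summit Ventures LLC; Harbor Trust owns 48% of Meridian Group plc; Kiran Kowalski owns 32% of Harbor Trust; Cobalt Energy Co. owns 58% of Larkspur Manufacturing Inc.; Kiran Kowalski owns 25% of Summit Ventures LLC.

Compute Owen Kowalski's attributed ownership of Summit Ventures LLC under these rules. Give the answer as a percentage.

By parent–child attribution (R3), Owen Kowalski is treated as also owning Kiran Kowalski's interest in Harbor Trust, giving 47% + 32% = 79%.
By parent–child attribution (R3), Owen Kowalski is treated as owning Kiran Kowalski's 25% interest in Summit Ventures LLC.
Chain via Harbor Trust → Meridian Group plc (R2): 79% × 48% × 38% = 14.4096% of Summit Ventures LLC.
Chain via Cobalt Energy Co. → Granite Services GmbH (R2): 56% × 91% × 12% = 6.1152% of Summit Ventures LLC.
Direct interest in Summit Ventures LLC: 25%.
Aggregating (R1): 14.4096% + 6.1152% + 25% = 45.5248%.

45.5248%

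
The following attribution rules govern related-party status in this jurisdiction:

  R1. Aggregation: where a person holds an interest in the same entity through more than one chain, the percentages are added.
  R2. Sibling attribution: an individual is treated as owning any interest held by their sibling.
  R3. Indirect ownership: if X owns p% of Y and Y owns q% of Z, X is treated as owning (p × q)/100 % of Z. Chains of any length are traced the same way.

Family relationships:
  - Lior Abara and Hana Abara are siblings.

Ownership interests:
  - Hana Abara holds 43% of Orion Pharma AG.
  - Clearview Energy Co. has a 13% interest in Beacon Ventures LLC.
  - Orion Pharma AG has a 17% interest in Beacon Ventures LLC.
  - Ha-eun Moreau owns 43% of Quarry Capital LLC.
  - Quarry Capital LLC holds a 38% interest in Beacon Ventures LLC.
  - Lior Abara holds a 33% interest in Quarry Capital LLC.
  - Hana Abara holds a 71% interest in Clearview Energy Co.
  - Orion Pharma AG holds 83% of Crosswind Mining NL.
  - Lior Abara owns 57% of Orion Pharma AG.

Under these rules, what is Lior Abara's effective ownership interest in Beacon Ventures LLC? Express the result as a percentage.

By sibling attribution (R2), Lior Abara is treated as also owning Hana Abara's interest in Orion Pharma AG, giving 57% + 43% = 100%.
By sibling attribution (R2), Lior Abara is treated as owning Hana Abara's 71% interest in Clearview Energy Co.
Chain via Quarry Capital LLC (R3): 33% × 38% = 12.54% of Beacon Ventures LLC.
Chain via Orion Pharma AG (R3): 100% × 17% = 17% of Beacon Ventures LLC.
Chain via Clearview Energy Co. (R3): 71% × 13% = 9.23% of Beacon Ventures LLC.
Aggregating (R1): 12.54% + 17% + 9.23% = 38.77%.

38.77%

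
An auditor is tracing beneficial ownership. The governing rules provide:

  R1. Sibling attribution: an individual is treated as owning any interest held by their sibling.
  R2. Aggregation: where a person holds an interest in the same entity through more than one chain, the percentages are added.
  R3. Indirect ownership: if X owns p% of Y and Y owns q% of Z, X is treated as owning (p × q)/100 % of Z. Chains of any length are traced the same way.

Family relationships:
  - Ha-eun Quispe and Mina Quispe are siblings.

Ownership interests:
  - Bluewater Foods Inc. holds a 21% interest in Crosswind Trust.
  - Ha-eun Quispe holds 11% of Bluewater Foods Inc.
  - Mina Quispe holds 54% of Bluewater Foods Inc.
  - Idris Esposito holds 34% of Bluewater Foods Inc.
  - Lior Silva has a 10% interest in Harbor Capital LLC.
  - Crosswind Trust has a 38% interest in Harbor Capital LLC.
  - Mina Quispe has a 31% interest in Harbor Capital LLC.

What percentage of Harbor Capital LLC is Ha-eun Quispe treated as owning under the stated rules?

By sibling attribution (R1), Ha-eun Quispe is treated as also owning Mina Quispe's interest in Bluewater Foods Inc, giving 11% + 54% = 65%.
By sibling attribution (R1), Ha-eun Quispe is treated as owning Mina Quispe's 31% interest in Harbor Capital LLC.
Chain via Bluewater Foods Inc. → Crosswind Trust (R3): 65% × 21% × 38% = 5.187% of Harbor Capital LLC.
Direct interest in Harbor Capital LLC: 31%.
Aggregating (R2): 5.187% + 31% = 36.187%.

36.187%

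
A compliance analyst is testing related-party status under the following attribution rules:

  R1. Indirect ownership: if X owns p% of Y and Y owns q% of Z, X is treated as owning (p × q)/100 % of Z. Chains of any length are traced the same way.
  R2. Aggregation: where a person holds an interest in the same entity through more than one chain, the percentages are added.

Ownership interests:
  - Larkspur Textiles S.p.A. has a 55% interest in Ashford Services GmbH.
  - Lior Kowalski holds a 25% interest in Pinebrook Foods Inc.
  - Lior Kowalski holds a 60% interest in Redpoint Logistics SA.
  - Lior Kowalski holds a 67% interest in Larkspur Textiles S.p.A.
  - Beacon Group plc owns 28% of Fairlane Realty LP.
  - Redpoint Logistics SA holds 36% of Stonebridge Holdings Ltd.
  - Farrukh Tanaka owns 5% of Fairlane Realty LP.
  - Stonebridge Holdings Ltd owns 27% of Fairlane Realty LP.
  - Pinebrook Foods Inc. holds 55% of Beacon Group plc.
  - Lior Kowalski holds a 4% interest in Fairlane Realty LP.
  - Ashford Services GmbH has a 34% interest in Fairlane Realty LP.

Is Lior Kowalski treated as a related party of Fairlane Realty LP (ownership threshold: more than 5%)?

Chain via Larkspur Textiles S.p.A. → Ashford Services GmbH (R1): 67% × 55% × 34% = 12.529% of Fairlane Realty LP.
Chain via Pinebrook Foods Inc. → Beacon Group plc (R1): 25% × 55% × 28% = 3.85% of Fairlane Realty LP.
Chain via Redpoint Logistics SA → Stonebridge Holdings Ltd (R1): 60% × 36% × 27% = 5.832% of Fairlane Realty LP.
Direct interest in Fairlane Realty LP: 4%.
Aggregating (R2): 12.529% + 3.85% + 5.832% + 4% = 26.211%.
26.211% exceeds the 5% threshold, so Lior is a related party to Fairlane Realty LP.

Yes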